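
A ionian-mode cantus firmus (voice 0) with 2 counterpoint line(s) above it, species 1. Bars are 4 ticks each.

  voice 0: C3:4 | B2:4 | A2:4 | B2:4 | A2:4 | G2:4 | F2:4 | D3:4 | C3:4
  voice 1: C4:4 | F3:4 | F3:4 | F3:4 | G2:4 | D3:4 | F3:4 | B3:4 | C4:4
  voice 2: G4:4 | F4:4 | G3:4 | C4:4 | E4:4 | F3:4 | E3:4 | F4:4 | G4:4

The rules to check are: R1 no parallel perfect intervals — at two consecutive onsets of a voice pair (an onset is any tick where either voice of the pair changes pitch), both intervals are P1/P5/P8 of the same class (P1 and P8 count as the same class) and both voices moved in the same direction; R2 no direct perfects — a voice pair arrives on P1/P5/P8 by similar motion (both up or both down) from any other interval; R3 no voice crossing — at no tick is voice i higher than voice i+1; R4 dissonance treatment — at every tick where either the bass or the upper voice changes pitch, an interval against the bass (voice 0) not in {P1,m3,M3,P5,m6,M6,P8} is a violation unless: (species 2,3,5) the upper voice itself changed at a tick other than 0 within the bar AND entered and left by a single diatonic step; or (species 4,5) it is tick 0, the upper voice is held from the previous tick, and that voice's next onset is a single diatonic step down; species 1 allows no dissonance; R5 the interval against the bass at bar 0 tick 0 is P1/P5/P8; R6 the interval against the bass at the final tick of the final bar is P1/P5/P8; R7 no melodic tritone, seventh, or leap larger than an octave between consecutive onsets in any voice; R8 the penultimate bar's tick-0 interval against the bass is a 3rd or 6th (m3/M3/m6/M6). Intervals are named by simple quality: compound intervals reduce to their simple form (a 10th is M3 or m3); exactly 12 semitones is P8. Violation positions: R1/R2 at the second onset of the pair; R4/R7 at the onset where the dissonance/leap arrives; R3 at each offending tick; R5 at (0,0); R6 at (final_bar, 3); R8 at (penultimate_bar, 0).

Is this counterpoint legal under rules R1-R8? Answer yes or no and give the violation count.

No (23 violations)

bar 0: v0=C3 v1=C4 v2=G4 (P5)
bar 1: v0=B2 v1=F3 v2=F4 (TT)
bar 2: v0=A2 v1=F3 v2=G3 (m7)
bar 3: v0=B2 v1=F3 v2=C4 (m2)
bar 4: v0=A2 v1=G2 v2=E4 (P5)
bar 5: v0=G2 v1=D3 v2=F3 (m7)
bar 6: v0=F2 v1=F3 v2=E3 (M7)
bar 7: v0=D3 v1=B3 v2=F4 (m3)
bar 8: v0=C3 v1=C4 v2=G4 (P5)
  R2 @ bar1.0: C4/G4 P5 -> F3/F4 P8 similar
  R4 @ bar1.0: B2/F3 TT untreated
  R4 @ bar1.0: B2/F4 TT untreated
  R4 @ bar2.0: A2/G3 m7 untreated
  R7 @ bar2.0: F4->G3 leap 10st
  R4 @ bar3.0: B2/F3 TT untreated
  R4 @ bar3.0: B2/C4 m2 untreated
  R3 @ bar4.0: A2 above G2
  R4 @ bar4.0: A2/G2 M2 untreated
  R7 @ bar4.0: F3->G2 leap 10st
  R3 @ bar4.1: A2 above G2
  R3 @ bar4.2: A2 above G2
  R3 @ bar4.3: A2 above G2
  R4 @ bar5.0: G2/F3 m7 untreated
  R7 @ bar5.0: E4->F3 leap 11st
  R3 @ bar6.0: F3 above E3
  R4 @ bar6.0: F2/E3 M7 untreated
  R3 @ bar6.1: F3 above E3
  R3 @ bar6.2: F3 above E3
  R3 @ bar6.3: F3 above E3
  R7 @ bar7.0: F3->B3 leap 6st
  R7 @ bar7.0: E3->F4 leap 13st
  R2 @ bar8.0: B3/F4 TT -> C4/G4 P5 similar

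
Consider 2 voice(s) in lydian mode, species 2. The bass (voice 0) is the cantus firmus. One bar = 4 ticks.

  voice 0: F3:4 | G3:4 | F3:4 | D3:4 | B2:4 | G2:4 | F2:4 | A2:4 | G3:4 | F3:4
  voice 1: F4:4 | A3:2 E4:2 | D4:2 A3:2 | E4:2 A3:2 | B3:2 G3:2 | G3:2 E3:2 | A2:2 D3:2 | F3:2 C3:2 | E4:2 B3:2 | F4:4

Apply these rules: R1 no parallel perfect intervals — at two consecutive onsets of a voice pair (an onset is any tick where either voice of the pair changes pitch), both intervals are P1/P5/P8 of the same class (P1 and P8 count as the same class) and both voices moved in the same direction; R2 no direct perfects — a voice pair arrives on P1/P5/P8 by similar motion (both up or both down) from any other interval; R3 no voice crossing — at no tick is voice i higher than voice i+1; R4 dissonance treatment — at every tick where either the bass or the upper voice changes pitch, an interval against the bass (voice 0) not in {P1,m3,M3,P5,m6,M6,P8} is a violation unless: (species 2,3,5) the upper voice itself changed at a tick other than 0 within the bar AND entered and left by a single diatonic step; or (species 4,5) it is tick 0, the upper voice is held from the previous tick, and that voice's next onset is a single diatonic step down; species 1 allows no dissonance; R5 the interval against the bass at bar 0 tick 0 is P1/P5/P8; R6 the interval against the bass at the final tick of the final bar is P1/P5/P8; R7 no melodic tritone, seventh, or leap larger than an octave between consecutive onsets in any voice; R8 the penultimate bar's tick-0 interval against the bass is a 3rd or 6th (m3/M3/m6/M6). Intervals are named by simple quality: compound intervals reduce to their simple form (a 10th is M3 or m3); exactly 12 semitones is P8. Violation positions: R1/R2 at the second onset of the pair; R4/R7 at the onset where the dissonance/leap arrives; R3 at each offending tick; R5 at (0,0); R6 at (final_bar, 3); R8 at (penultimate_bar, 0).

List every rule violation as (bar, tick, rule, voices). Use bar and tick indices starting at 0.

(1, 0, R4, (0, 1))
(3, 0, R4, (0, 1))
(8, 0, R7, (0,))
(8, 0, R7, (1,))
(9, 0, R7, (1,))

bar 0: v0=F3 v1=F4 downbeat P8
bar 1: v0=G3 v1=A3 downbeat M2
bar 2: v0=F3 v1=D4 downbeat M6
bar 3: v0=D3 v1=E4 downbeat M2
bar 4: v0=B2 v1=B3 downbeat P8
bar 5: v0=G2 v1=G3 downbeat P8
bar 6: v0=F2 v1=A2 downbeat M3
bar 7: v0=A2 v1=F3 downbeat m6
bar 8: v0=G3 v1=E4 downbeat M6
bar 9: v0=F3 v1=F4 downbeat P8
  -> R4 @ bar 1 tick 0 v(0, 1): G3/A3 M2 untreated
  -> R4 @ bar 3 tick 0 v(0, 1): D3/E4 M2 untreated
  -> R7 @ bar 8 tick 0 v(0,): A2->G3 leap 10st
  -> R7 @ bar 8 tick 0 v(1,): C3->E4 leap 16st
  -> R7 @ bar 9 tick 0 v(1,): B3->F4 leap 6st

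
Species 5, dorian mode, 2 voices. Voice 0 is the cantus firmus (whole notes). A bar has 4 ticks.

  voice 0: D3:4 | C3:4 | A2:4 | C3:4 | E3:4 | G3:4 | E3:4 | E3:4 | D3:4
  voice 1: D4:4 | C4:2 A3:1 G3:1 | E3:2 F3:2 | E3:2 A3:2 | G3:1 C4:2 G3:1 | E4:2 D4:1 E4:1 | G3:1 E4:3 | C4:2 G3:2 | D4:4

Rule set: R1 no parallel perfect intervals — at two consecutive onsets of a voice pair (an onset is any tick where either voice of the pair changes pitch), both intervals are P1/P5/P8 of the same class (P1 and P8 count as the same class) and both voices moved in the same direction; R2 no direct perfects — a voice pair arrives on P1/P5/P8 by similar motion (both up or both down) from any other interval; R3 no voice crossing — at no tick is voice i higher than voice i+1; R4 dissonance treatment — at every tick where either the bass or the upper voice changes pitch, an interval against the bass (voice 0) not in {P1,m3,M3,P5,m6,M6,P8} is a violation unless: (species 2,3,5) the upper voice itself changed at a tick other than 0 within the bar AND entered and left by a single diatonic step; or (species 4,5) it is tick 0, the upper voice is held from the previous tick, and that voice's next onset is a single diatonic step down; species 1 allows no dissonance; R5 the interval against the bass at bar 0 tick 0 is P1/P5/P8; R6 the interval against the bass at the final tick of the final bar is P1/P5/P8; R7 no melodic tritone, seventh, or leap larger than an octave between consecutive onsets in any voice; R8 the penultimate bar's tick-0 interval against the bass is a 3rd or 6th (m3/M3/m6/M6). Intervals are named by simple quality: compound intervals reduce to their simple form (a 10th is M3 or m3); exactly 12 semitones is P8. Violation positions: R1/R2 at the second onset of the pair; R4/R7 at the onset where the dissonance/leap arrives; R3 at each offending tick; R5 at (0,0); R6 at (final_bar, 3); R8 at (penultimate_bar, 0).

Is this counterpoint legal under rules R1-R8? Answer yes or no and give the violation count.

No (2 violations)

bar 0: v0=D3 v1=D4 (P8)
bar 1: v0=C3 v1=C4 (P8)
bar 2: v0=A2 v1=E3 (P5)
bar 3: v0=C3 v1=E3 (M3)
bar 4: v0=E3 v1=G3 (m3)
bar 5: v0=G3 v1=E4 (M6)
bar 6: v0=E3 v1=G3 (m3)
bar 7: v0=E3 v1=C4 (m6)
bar 8: v0=D3 v1=D4 (P8)
  R1 @ bar1.0: D3/D4 P8 -> C3/C4 P8 similar
  R1 @ bar2.0: C3/G3 P5 -> A2/E3 P5 similar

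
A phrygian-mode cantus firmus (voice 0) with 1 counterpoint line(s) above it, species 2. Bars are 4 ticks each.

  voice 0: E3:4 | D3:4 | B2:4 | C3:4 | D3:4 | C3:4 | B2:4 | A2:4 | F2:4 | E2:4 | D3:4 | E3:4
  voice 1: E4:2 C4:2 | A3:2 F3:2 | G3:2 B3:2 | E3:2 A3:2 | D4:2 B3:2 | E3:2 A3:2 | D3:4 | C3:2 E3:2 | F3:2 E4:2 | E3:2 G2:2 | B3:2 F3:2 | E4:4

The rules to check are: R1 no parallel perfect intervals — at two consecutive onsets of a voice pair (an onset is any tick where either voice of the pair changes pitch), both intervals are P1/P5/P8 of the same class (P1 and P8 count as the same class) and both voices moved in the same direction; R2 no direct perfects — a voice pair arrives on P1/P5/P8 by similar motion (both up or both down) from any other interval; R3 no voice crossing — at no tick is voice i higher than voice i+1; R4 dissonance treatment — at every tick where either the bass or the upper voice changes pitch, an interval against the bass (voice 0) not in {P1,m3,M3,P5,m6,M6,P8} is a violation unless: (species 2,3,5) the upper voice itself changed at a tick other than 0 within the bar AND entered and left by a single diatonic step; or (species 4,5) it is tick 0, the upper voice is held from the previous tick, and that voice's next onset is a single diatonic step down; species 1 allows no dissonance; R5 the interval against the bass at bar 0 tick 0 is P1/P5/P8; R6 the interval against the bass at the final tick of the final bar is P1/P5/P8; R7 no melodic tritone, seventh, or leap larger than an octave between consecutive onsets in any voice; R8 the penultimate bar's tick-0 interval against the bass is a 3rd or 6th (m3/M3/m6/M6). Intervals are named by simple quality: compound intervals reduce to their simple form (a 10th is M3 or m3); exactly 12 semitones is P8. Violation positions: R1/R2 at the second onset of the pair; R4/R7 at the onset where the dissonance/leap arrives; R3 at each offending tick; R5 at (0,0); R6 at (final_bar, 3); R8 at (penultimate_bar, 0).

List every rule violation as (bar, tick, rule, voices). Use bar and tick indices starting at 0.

(1, 0, R2, (0, 1))
(4, 0, R2, (0, 1))
(8, 2, R4, (0, 1))
(8, 2, R7, (1,))
(9, 0, R2, (0, 1))
(10, 0, R7, (0,))
(10, 0, R7, (1,))
(10, 2, R7, (1,))
(11, 0, R2, (0, 1))
(11, 0, R7, (1,))

bar 0: v0=E3 v1=E4 downbeat P8
bar 1: v0=D3 v1=A3 downbeat P5
bar 2: v0=B2 v1=G3 downbeat m6
bar 3: v0=C3 v1=E3 downbeat M3
bar 4: v0=D3 v1=D4 downbeat P8
bar 5: v0=C3 v1=E3 downbeat M3
bar 6: v0=B2 v1=D3 downbeat m3
bar 7: v0=A2 v1=C3 downbeat m3
bar 8: v0=F2 v1=F3 downbeat P8
bar 9: v0=E2 v1=E3 downbeat P8
bar 10: v0=D3 v1=B3 downbeat M6
bar 11: v0=E3 v1=E4 downbeat P8
  -> R2 @ bar 1 tick 0 v(0, 1): E3/C4 m6 -> D3/A3 P5 similar
  -> R2 @ bar 4 tick 0 v(0, 1): C3/A3 M6 -> D3/D4 P8 similar
  -> R4 @ bar 8 tick 2 v(0, 1): F2/E4 M7 untreated
  -> R7 @ bar 8 tick 2 v(1,): F3->E4 leap 11st
  -> R2 @ bar 9 tick 0 v(0, 1): F2/E4 M7 -> E2/E3 P8 similar
  -> R7 @ bar 10 tick 0 v(0,): E2->D3 leap 10st
  -> R7 @ bar 10 tick 0 v(1,): G2->B3 leap 16st
  -> R7 @ bar 10 tick 2 v(1,): B3->F3 leap 6st
  -> R2 @ bar 11 tick 0 v(0, 1): D3/F3 m3 -> E3/E4 P8 similar
  -> R7 @ bar 11 tick 0 v(1,): F3->E4 leap 11st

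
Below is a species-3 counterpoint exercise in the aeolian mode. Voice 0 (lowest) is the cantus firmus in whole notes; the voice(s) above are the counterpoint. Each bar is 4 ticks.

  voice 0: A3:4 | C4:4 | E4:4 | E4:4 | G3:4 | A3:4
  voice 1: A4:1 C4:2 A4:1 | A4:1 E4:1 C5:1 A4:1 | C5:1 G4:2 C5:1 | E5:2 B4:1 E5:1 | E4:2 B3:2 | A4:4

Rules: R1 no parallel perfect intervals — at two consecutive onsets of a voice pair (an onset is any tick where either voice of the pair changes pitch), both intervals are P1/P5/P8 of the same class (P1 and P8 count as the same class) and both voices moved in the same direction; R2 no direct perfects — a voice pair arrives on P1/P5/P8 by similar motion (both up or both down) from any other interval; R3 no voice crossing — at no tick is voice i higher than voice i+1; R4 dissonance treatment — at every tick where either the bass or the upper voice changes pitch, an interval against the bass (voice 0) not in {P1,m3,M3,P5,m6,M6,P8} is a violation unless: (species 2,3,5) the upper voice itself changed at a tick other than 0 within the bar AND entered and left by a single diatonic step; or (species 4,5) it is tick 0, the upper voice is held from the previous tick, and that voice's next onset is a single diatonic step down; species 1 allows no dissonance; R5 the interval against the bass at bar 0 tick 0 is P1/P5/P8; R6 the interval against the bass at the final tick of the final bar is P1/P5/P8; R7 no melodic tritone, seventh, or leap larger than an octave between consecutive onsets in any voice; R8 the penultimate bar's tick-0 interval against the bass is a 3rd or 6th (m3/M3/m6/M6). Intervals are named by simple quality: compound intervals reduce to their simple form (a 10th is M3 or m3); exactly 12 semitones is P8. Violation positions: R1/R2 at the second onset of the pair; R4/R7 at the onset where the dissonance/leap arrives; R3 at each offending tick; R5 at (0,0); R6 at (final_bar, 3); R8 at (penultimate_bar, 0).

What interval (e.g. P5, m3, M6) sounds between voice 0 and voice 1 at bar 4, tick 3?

voice 0=G3 voice 1=B3 -> M3

M3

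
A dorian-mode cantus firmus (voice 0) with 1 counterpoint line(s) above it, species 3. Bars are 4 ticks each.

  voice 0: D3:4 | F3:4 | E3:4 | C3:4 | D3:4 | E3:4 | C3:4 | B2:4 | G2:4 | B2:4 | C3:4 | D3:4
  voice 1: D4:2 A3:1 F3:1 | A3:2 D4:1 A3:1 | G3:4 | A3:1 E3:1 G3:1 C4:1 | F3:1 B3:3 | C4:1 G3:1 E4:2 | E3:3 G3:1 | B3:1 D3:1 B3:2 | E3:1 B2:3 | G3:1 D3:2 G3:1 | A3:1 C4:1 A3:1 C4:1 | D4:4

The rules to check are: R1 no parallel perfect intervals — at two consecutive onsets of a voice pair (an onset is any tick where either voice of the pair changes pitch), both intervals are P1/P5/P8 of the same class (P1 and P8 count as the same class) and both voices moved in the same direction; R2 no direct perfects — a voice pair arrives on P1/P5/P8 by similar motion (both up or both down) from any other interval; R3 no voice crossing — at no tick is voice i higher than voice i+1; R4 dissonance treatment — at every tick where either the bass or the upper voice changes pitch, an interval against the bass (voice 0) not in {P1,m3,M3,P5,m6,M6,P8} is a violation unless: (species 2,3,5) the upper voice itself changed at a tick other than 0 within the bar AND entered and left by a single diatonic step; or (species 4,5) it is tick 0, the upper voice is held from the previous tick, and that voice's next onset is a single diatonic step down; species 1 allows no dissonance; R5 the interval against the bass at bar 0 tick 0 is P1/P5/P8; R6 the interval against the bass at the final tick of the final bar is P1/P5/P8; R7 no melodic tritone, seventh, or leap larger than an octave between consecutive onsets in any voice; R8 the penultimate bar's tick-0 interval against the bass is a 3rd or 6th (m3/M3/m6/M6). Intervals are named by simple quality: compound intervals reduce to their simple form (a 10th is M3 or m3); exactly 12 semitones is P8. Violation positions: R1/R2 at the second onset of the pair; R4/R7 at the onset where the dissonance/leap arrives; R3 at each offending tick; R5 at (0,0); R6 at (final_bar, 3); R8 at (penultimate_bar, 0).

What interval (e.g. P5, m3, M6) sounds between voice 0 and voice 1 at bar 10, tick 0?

voice 0=C3 voice 1=A3 -> M6

M6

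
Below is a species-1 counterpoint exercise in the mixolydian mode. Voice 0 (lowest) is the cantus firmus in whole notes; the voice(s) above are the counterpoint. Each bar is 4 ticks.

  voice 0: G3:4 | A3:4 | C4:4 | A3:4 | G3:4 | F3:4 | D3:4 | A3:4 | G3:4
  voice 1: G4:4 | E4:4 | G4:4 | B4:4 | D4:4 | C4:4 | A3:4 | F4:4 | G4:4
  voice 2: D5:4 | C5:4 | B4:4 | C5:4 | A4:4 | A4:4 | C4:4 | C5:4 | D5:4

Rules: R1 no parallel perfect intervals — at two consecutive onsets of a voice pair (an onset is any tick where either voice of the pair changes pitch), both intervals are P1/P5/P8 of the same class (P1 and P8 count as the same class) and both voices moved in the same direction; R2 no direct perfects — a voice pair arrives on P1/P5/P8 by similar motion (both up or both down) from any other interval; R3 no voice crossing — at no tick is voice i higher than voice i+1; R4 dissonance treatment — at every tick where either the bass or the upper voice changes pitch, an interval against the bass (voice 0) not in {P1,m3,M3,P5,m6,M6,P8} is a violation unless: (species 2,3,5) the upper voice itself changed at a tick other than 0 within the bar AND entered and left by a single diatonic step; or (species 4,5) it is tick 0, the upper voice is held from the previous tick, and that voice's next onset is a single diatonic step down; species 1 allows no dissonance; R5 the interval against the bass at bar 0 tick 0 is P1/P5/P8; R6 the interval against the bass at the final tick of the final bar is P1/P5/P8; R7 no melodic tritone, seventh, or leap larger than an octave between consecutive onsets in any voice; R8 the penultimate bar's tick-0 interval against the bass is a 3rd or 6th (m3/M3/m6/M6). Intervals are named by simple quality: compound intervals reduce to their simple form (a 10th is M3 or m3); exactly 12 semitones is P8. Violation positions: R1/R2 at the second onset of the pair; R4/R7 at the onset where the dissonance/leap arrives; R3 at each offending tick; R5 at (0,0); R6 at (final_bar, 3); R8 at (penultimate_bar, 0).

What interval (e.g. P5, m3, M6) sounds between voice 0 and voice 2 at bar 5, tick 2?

M3

voice 0=F3 voice 2=A4 -> M3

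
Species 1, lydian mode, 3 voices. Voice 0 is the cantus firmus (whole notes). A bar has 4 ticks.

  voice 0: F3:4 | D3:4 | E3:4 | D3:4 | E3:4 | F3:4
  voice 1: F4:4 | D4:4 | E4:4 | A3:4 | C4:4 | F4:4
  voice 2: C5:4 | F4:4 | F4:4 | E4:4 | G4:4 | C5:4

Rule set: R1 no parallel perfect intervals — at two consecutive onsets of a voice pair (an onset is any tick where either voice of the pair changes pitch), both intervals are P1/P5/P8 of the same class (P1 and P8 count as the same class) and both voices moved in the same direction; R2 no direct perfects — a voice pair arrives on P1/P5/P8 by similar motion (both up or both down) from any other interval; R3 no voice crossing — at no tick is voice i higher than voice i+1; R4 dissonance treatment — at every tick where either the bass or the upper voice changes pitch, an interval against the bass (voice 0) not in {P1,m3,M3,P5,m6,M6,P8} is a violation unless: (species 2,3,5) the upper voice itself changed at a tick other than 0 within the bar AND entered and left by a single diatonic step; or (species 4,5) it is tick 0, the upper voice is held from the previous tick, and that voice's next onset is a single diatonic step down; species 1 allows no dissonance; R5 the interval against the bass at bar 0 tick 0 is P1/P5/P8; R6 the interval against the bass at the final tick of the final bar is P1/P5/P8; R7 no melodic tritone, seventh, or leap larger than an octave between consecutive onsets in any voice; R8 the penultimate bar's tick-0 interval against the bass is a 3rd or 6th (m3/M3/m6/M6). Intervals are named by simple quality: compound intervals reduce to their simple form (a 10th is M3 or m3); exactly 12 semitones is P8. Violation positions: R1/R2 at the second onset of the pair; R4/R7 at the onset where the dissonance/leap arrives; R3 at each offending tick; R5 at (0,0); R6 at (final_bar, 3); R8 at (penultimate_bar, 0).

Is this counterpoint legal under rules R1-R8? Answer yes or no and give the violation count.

bar 0: v0=F3 v1=F4 v2=C5 (P5)
bar 1: v0=D3 v1=D4 v2=F4 (m3)
bar 2: v0=E3 v1=E4 v2=F4 (m2)
bar 3: v0=D3 v1=A3 v2=E4 (M2)
bar 4: v0=E3 v1=C4 v2=G4 (m3)
bar 5: v0=F3 v1=F4 v2=C5 (P5)
  R1 @ bar1.0: F3/F4 P8 -> D3/D4 P8 similar
  R1 @ bar2.0: D3/D4 P8 -> E3/E4 P8 similar
  R4 @ bar2.0: E3/F4 m2 untreated
  R2 @ bar3.0: E3/E4 P8 -> D3/A3 P5 similar
  R2 @ bar3.0: E4/F4 m2 -> A3/E4 P5 similar
  R4 @ bar3.0: D3/E4 M2 untreated
  R1 @ bar4.0: A3/E4 P5 -> C4/G4 P5 similar
  R1 @ bar5.0: C4/G4 P5 -> F4/C5 P5 similar
  R2 @ bar5.0: E3/C4 m6 -> F3/F4 P8 similar
  R2 @ bar5.0: E3/G4 m3 -> F3/C5 P5 similar

No (10 violations)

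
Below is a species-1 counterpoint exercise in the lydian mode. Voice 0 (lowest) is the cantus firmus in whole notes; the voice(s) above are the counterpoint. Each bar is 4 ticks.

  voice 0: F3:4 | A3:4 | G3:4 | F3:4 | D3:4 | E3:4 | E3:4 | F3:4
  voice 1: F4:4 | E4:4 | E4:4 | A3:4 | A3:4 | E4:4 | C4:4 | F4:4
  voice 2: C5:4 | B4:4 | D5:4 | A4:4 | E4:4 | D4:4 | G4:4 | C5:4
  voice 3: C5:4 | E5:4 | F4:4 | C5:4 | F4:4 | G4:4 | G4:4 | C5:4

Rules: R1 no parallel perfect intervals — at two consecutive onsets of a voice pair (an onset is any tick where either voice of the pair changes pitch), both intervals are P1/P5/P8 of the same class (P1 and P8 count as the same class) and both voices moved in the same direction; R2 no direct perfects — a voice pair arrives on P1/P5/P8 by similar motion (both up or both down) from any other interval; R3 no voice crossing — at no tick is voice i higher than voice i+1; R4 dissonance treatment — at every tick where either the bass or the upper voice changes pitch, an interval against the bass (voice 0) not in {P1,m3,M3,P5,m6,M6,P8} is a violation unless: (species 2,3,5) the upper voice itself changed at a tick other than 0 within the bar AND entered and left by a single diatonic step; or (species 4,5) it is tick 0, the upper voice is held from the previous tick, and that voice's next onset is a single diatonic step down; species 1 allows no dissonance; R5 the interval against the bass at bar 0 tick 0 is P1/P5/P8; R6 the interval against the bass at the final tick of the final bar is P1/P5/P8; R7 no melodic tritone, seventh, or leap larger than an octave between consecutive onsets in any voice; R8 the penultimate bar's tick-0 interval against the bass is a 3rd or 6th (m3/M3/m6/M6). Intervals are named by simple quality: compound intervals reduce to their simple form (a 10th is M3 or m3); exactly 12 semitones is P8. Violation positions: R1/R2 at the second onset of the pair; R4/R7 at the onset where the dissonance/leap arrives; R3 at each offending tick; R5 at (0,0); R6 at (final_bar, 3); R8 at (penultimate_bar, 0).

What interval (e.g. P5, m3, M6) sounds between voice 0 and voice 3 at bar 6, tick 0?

voice 0=E3 voice 3=G4 -> m3

m3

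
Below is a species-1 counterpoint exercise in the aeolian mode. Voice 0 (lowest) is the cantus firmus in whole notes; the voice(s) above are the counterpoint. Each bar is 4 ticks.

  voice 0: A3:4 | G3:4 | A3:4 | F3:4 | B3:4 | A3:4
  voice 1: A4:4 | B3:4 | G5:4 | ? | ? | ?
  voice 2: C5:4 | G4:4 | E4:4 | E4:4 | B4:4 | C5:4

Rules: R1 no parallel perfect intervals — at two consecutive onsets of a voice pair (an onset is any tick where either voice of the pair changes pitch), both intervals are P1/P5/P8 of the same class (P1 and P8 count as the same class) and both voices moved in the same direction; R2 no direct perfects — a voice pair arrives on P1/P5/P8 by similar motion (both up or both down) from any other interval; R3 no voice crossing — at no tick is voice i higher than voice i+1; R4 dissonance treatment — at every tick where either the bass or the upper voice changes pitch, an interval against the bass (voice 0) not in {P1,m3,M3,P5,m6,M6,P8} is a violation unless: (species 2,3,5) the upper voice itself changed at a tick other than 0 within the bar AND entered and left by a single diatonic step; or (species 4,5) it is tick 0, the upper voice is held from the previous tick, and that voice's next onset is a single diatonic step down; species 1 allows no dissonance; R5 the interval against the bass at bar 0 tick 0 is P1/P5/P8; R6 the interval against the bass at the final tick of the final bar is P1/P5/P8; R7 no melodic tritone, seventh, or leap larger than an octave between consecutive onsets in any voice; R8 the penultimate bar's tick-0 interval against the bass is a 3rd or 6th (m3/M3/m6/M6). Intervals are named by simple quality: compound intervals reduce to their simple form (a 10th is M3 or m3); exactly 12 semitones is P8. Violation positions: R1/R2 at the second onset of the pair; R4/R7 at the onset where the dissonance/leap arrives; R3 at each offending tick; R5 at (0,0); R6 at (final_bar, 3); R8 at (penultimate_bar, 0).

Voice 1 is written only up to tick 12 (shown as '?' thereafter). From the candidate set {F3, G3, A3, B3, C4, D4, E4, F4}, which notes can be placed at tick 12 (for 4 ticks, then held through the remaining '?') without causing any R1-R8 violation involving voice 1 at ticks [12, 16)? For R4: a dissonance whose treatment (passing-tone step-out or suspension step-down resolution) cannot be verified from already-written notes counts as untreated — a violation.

F3: violates R2,R7
G3: violates R4,R7
A3: violates R7
B3: violates R4,R7
C4: violates R2,R7
D4: violates R7
E4: violates R4,R7
F4: violates R2,R3,R7

{}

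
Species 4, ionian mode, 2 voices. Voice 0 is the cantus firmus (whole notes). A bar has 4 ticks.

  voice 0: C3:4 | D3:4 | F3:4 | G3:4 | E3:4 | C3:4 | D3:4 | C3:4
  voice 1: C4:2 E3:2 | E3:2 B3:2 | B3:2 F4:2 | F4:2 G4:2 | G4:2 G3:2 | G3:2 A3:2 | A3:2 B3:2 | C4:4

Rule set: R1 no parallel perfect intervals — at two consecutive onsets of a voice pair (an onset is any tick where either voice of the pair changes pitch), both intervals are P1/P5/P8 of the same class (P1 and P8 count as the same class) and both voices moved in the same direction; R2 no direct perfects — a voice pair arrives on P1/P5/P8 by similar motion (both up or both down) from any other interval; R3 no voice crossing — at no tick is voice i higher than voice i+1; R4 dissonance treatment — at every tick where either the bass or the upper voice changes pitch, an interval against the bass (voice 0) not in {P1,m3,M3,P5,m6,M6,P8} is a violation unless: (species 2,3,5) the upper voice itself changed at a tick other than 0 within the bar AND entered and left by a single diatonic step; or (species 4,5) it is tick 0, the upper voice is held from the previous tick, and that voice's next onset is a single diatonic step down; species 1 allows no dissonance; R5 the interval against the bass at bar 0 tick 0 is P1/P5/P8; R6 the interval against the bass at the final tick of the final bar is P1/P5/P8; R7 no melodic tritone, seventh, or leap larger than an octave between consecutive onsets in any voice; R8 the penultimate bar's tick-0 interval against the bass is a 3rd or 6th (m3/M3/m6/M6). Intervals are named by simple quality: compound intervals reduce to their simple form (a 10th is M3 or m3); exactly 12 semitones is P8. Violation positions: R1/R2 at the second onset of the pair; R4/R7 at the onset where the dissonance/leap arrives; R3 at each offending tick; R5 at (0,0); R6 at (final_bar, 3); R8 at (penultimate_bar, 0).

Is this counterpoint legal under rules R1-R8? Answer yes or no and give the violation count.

bar 0: v0=C3 v1=C4 (P8)
bar 1: v0=D3 v1=E3 (M2)
bar 2: v0=F3 v1=B3 (TT)
bar 3: v0=G3 v1=F4 (m7)
bar 4: v0=E3 v1=G4 (m3)
bar 5: v0=C3 v1=G3 (P5)
bar 6: v0=D3 v1=A3 (P5)
bar 7: v0=C3 v1=C4 (P8)
  R4 @ bar1.0: D3/E3 M2 untreated
  R4 @ bar2.0: F3/B3 TT untreated
  R7 @ bar2.2: B3->F4 leap 6st
  R4 @ bar3.0: G3/F4 m7 untreated
  R8 @ bar6.0: penult P5 not 3rd/6th

No (5 violations)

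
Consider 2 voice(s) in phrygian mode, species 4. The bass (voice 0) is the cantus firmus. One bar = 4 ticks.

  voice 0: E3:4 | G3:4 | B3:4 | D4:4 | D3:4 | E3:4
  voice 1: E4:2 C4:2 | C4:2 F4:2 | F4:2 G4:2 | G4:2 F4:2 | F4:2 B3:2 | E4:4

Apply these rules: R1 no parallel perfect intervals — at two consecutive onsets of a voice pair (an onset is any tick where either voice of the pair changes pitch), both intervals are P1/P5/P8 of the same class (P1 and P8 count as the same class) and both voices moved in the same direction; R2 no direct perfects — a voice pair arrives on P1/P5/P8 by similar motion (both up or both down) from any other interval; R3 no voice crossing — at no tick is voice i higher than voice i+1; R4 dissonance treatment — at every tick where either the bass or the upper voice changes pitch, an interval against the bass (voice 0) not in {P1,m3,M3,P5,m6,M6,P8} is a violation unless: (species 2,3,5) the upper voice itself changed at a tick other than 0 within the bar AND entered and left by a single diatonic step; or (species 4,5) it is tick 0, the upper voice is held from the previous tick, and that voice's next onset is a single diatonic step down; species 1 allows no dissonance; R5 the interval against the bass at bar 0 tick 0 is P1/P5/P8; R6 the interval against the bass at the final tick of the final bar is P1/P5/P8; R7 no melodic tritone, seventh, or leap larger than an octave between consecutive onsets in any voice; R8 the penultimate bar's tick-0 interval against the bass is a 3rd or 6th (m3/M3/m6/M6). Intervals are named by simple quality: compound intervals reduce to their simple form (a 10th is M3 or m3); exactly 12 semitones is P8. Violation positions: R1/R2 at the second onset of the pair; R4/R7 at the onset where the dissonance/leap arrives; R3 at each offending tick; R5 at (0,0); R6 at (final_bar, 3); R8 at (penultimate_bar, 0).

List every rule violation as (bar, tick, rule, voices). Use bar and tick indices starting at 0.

(1, 0, R4, (0, 1))
(1, 2, R4, (0, 1))
(2, 0, R4, (0, 1))
(4, 2, R7, (1,))
(5, 0, R2, (0, 1))

bar 0: v0=E3 v1=E4 downbeat P8
bar 1: v0=G3 v1=C4 downbeat P4
bar 2: v0=B3 v1=F4 downbeat TT
bar 3: v0=D4 v1=G4 downbeat P4
bar 4: v0=D3 v1=F4 downbeat m3
bar 5: v0=E3 v1=E4 downbeat P8
  -> R4 @ bar 1 tick 0 v(0, 1): G3/C4 P4 untreated
  -> R4 @ bar 1 tick 2 v(0, 1): G3/F4 m7 untreated
  -> R4 @ bar 2 tick 0 v(0, 1): B3/F4 TT untreated
  -> R7 @ bar 4 tick 2 v(1,): F4->B3 leap 6st
  -> R2 @ bar 5 tick 0 v(0, 1): D3/B3 M6 -> E3/E4 P8 similar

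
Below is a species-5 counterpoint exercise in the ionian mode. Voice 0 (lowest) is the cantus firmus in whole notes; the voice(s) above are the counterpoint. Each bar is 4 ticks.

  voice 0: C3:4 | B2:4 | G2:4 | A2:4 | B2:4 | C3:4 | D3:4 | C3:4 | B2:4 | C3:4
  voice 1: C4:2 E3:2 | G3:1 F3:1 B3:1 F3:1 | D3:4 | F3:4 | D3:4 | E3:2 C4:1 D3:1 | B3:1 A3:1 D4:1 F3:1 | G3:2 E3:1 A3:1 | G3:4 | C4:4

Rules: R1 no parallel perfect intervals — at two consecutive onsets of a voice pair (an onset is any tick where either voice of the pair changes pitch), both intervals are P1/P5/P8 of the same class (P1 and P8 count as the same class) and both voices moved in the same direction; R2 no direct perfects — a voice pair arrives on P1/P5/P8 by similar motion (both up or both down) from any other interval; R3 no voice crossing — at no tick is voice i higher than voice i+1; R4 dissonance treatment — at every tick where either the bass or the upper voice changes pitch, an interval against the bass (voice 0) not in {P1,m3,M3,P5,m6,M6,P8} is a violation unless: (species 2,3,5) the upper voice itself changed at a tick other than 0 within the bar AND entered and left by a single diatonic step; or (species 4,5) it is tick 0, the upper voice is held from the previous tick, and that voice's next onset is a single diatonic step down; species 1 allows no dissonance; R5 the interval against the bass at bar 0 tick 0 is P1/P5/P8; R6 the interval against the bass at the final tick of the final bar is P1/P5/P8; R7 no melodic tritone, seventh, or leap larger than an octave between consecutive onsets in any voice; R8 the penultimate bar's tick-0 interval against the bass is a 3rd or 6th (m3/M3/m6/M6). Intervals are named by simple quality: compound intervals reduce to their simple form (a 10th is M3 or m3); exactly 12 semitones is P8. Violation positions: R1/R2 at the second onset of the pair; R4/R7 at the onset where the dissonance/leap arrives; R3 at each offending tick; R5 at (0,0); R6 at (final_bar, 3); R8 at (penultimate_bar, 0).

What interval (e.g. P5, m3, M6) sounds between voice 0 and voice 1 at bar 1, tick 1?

TT

voice 0=B2 voice 1=F3 -> TT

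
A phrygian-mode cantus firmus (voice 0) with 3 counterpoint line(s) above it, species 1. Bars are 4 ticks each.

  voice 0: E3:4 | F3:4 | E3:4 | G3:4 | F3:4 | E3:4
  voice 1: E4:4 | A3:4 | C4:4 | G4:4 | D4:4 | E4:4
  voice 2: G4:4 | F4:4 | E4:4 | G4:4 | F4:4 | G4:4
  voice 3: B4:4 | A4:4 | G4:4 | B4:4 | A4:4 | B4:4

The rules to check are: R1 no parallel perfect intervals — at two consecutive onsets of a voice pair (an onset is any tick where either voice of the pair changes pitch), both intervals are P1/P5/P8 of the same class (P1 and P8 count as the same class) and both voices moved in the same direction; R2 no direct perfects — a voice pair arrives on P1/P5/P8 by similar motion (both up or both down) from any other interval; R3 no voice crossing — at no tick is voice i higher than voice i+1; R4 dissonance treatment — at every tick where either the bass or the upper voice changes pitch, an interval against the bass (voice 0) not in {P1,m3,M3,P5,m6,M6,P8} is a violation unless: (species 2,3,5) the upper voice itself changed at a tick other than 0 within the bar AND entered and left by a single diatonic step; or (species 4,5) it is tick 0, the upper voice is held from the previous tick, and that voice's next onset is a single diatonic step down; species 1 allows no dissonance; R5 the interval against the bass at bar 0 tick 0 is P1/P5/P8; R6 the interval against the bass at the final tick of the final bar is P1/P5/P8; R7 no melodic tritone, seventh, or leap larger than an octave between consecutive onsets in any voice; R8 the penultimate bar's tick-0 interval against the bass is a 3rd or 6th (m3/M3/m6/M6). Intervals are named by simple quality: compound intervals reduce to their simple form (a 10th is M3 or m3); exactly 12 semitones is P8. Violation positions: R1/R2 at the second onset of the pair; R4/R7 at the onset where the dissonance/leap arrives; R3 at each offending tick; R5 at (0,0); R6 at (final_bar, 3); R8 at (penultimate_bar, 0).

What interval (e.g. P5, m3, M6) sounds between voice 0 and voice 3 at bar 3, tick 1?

M3

voice 0=G3 voice 3=B4 -> M3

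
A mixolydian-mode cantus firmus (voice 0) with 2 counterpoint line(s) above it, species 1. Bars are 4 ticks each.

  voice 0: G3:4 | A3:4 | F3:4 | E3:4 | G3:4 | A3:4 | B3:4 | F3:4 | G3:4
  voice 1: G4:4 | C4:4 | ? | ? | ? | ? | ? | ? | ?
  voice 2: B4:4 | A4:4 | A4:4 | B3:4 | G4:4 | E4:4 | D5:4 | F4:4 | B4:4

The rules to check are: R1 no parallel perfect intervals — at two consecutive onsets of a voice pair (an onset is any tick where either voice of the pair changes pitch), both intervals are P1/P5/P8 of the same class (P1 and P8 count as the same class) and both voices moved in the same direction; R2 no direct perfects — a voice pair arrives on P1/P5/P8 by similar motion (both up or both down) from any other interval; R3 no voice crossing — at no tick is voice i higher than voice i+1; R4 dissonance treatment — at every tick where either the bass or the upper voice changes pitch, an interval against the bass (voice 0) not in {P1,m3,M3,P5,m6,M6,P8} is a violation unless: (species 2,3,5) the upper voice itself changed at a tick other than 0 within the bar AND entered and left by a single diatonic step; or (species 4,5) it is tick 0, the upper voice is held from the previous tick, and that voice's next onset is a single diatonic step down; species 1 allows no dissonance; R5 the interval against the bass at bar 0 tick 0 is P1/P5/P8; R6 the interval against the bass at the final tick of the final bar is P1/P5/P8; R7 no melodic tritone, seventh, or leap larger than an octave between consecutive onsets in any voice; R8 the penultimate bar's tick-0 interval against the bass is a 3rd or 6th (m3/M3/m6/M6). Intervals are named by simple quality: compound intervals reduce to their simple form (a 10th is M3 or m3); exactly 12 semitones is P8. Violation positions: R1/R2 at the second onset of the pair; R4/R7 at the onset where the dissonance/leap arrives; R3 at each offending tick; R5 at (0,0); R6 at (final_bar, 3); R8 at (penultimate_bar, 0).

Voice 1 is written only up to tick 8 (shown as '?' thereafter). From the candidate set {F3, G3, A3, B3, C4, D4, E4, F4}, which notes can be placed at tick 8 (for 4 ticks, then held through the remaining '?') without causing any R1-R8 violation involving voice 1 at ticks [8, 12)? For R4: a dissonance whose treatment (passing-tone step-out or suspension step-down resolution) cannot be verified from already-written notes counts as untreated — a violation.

F3: violates R2
G3: violates R4
A3: legal
B3: violates R4
C4: legal
D4: legal
E4: violates R4
F4: legal

{A3, C4, D4, F4}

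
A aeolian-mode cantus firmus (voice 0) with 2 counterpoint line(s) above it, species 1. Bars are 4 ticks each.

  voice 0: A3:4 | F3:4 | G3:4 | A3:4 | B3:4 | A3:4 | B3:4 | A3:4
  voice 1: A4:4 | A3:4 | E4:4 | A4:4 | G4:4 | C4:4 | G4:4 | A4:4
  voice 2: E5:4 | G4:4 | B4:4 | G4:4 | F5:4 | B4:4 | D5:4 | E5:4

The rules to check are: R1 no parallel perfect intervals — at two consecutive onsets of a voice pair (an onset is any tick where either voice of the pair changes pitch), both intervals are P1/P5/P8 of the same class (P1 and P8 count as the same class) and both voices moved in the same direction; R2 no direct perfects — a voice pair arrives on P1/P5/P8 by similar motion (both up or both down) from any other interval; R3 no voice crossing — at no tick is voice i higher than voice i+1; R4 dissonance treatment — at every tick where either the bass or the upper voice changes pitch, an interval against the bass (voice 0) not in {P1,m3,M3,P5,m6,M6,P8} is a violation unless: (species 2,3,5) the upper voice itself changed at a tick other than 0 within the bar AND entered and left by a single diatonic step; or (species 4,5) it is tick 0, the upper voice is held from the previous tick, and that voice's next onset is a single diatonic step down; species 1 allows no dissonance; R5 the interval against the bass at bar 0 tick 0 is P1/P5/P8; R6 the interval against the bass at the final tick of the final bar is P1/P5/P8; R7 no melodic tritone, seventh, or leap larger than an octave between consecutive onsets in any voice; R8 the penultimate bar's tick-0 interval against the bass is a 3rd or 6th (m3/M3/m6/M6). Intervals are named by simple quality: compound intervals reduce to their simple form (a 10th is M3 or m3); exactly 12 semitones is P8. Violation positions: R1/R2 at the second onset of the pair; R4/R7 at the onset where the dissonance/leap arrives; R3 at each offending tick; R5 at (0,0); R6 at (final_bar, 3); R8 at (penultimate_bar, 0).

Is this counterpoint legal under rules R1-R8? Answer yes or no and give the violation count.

bar 0: v0=A3 v1=A4 v2=E5 (P5)
bar 1: v0=F3 v1=A3 v2=G4 (M2)
bar 2: v0=G3 v1=E4 v2=B4 (M3)
bar 3: v0=A3 v1=A4 v2=G4 (m7)
bar 4: v0=B3 v1=G4 v2=F5 (TT)
bar 5: v0=A3 v1=C4 v2=B4 (M2)
bar 6: v0=B3 v1=G4 v2=D5 (m3)
bar 7: v0=A3 v1=A4 v2=E5 (P5)
  R4 @ bar1.0: F3/G4 M2 untreated
  R2 @ bar2.0: A3/G4 m7 -> E4/B4 P5 similar
  R2 @ bar3.0: G3/E4 M6 -> A3/A4 P8 similar
  R3 @ bar3.0: A4 above G4
  R4 @ bar3.0: A3/G4 m7 untreated
  R3 @ bar3.1: A4 above G4
  R3 @ bar3.2: A4 above G4
  R3 @ bar3.3: A4 above G4
  R4 @ bar4.0: B3/F5 TT untreated
  R7 @ bar4.0: G4->F5 leap 10st
  R4 @ bar5.0: A3/B4 M2 untreated
  R7 @ bar5.0: F5->B4 leap 6st
  R2 @ bar6.0: C4/B4 M7 -> G4/D5 P5 similar
  R1 @ bar7.0: G4/D5 P5 -> A4/E5 P5 similar

No (14 violations)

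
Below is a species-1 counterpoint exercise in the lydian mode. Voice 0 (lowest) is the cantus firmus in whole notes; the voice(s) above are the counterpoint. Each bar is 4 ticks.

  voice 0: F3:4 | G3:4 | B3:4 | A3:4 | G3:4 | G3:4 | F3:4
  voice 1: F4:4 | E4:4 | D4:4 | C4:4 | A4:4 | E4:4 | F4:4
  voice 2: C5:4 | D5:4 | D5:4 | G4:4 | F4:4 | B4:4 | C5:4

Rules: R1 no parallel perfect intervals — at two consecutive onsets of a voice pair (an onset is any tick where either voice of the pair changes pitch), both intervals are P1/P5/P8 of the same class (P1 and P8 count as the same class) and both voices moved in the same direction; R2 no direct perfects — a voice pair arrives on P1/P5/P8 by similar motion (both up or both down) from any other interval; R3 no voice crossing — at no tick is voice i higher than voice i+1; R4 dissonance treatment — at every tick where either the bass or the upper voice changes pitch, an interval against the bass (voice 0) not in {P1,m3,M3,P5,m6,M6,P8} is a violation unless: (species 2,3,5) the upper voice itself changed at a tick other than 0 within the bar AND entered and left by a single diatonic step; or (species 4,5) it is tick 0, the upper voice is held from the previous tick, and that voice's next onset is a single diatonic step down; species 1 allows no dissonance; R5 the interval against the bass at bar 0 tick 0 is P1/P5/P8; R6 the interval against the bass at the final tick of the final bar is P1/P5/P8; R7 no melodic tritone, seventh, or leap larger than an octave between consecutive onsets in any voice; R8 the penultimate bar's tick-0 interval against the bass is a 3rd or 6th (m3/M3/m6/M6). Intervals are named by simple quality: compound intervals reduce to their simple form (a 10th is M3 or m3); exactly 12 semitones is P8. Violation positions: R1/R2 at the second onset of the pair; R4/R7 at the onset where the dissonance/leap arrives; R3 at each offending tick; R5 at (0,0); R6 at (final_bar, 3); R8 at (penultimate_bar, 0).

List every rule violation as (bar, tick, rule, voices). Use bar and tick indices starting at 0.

bar 0: v0=F3 v1=F4 v2=C5 downbeat P5
bar 1: v0=G3 v1=E4 v2=D5 downbeat P5
bar 2: v0=B3 v1=D4 v2=D5 downbeat m3
bar 3: v0=A3 v1=C4 v2=G4 downbeat m7
bar 4: v0=G3 v1=A4 v2=F4 downbeat m7
bar 5: v0=G3 v1=E4 v2=B4 downbeat M3
bar 6: v0=F3 v1=F4 v2=C5 downbeat P5
  -> R1 @ bar 1 tick 0 v(0, 2): F3/C5 P5 -> G3/D5 P5 similar
  -> R2 @ bar 3 tick 0 v(1, 2): D4/D5 P8 -> C4/G4 P5 similar
  -> R4 @ bar 3 tick 0 v(0, 2): A3/G4 m7 untreated
  -> R3 @ bar 4 tick 0 v(1, 2): A4 above F4
  -> R4 @ bar 4 tick 0 v(0, 1): G3/A4 M2 untreated
  -> R4 @ bar 4 tick 0 v(0, 2): G3/F4 m7 untreated
  -> R3 @ bar 4 tick 1 v(1, 2): A4 above F4
  -> R3 @ bar 4 tick 2 v(1, 2): A4 above F4
  -> R3 @ bar 4 tick 3 v(1, 2): A4 above F4
  -> R7 @ bar 5 tick 0 v(2,): F4->B4 leap 6st
  -> R1 @ bar 6 tick 0 v(1, 2): E4/B4 P5 -> F4/C5 P5 similar

(1, 0, R1, (0, 2))
(3, 0, R2, (1, 2))
(3, 0, R4, (0, 2))
(4, 0, R3, (1, 2))
(4, 0, R4, (0, 1))
(4, 0, R4, (0, 2))
(4, 1, R3, (1, 2))
(4, 2, R3, (1, 2))
(4, 3, R3, (1, 2))
(5, 0, R7, (2,))
(6, 0, R1, (1, 2))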